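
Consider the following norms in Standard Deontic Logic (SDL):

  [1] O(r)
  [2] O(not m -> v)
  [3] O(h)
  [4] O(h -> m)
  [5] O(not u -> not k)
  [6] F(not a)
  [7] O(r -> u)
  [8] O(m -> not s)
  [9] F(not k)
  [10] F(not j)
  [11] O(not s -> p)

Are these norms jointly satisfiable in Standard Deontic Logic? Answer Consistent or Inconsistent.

Consistent

Premise 5 is O(not u -> not k), but O(not u) is not derivable from the premises, so it does not yield O(not k).
So O(not k) is not derivable, and the apparent clash with O(k) does not arise.
A world satisfying every obligation exists (e.g. a=true, h=true, j=true, k=true, m=true, p=true, r=true, s=false, u=true, v=false); no atom is both obligatory and forbidden, so the set is consistent.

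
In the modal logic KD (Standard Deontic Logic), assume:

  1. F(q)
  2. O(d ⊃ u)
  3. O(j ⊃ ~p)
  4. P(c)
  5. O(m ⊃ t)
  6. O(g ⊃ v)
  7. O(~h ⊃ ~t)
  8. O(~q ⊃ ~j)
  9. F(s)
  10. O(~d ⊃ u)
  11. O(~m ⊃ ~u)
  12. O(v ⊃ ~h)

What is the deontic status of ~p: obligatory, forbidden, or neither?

Premise 3 is O(j ⊃ ~p), but O(j) is not derivable from the premises, so it does not yield O(~p).
No premise or chain of K-axiom applications forces O(~p), and none forces O(p). So ~p is neither obligatory nor forbidden under these norms.

Neither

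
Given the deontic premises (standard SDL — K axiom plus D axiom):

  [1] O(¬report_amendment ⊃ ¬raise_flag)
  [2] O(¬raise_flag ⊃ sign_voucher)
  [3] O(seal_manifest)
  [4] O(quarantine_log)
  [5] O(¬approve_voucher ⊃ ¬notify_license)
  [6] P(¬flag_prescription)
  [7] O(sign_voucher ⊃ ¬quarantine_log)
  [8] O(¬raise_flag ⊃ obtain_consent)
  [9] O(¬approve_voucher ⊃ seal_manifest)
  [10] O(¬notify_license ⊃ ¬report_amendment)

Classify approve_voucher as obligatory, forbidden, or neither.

Premise 4 states O(quarantine_log) outright.
The contrapositive of premise 7 (O(sign_voucher ⊃ ¬quarantine_log)) is O(quarantine_log ⊃ ¬sign_voucher), and O(quarantine_log) is already established, so O(¬sign_voucher).
Premise 2 is O(¬raise_flag ⊃ sign_voucher); contrapositively O(¬sign_voucher ⊃ raise_flag). Since O(¬sign_voucher) holds, K gives O(raise_flag).
Premise 1, O(¬report_amendment ⊃ ¬raise_flag), contraposes to O(raise_flag ⊃ report_amendment); with O(raise_flag) we get O(report_amendment).
Premise 10, O(¬notify_license ⊃ ¬report_amendment), contraposes to O(report_amendment ⊃ notify_license); with O(report_amendment) we get O(notify_license).
Premise 5 is O(¬approve_voucher ⊃ ¬notify_license); contrapositively O(notify_license ⊃ approve_voucher). Since O(notify_license) holds, K gives O(approve_voucher).
Premises 3, 6, 8, 9 do not contribute to this derivation.
Hence approve_voucher is obligatory.

Obligatory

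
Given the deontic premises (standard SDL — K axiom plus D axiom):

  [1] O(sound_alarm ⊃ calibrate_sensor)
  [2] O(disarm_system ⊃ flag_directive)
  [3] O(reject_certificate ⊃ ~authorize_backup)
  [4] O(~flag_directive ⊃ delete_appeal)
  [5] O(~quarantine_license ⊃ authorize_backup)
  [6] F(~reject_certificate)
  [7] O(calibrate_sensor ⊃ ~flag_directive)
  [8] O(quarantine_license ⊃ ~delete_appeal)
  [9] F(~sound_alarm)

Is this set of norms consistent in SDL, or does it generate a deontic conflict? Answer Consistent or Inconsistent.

Inconsistent

Premise 6, F(~reject_certificate), is equivalent to O(reject_certificate).
From O(reject_certificate) and premise 3, O(reject_certificate ⊃ ~authorize_backup), we obtain O(~authorize_backup).
The contrapositive of premise 5 (O(~quarantine_license ⊃ authorize_backup)) is O(~authorize_backup ⊃ quarantine_license), and O(~authorize_backup) is already established, so O(quarantine_license).
Premise 8 is O(quarantine_license ⊃ ~delete_appeal); since O(quarantine_license), deontic closure gives O(~delete_appeal).
Premise 4 is O(~flag_directive ⊃ delete_appeal); contrapositively O(~delete_appeal ⊃ flag_directive). Since O(~delete_appeal) holds, K gives O(flag_directive).
Premise 7 is O(calibrate_sensor ⊃ ~flag_directive); contrapositively O(flag_directive ⊃ ~calibrate_sensor). Since O(flag_directive) holds, K gives O(~calibrate_sensor).
The contrapositive of premise 1 (O(sound_alarm ⊃ calibrate_sensor)) is O(~calibrate_sensor ⊃ ~sound_alarm), and O(~calibrate_sensor) is already established, so O(~sound_alarm).
Yet premise 9 is F(~sound_alarm), i.e. O(sound_alarm).
We now have both O(~sound_alarm) and O(sound_alarm) — sound_alarm is simultaneously obligatory and forbidden, violating the D-axiom.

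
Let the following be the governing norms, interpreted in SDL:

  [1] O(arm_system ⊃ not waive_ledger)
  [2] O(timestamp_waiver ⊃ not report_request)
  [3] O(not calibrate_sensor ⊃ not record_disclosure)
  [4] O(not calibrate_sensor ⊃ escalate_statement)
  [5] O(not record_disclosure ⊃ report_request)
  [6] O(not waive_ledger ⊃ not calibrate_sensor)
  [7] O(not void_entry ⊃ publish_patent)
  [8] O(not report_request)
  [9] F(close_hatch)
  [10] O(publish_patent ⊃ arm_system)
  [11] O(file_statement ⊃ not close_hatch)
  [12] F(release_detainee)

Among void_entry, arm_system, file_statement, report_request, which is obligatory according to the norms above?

void_entry

Premise 8 states O(not report_request) outright.
Premise 5 is O(not record_disclosure ⊃ report_request); contrapositively O(not report_request ⊃ record_disclosure). Since O(not report_request) holds, K gives O(record_disclosure).
Premise 3 is O(not calibrate_sensor ⊃ not record_disclosure); contrapositively O(record_disclosure ⊃ calibrate_sensor). Since O(record_disclosure) holds, K gives O(calibrate_sensor).
Premise 6 is O(not waive_ledger ⊃ not calibrate_sensor); contrapositively O(calibrate_sensor ⊃ waive_ledger). Since O(calibrate_sensor) holds, K gives O(waive_ledger).
Premise 1 is O(arm_system ⊃ not waive_ledger); contrapositively O(waive_ledger ⊃ not arm_system). Since O(waive_ledger) holds, K gives O(not arm_system).
Premise 10 is O(publish_patent ⊃ arm_system); contrapositively O(not arm_system ⊃ not publish_patent). Since O(not arm_system) holds, K gives O(not publish_patent).
The contrapositive of premise 7 (O(not void_entry ⊃ publish_patent)) is O(not publish_patent ⊃ void_entry), and O(not publish_patent) is already established, so O(void_entry).
So O(void_entry) holds — void_entry is obligatory. None of the other listed options is made obligatory by any chain of premises.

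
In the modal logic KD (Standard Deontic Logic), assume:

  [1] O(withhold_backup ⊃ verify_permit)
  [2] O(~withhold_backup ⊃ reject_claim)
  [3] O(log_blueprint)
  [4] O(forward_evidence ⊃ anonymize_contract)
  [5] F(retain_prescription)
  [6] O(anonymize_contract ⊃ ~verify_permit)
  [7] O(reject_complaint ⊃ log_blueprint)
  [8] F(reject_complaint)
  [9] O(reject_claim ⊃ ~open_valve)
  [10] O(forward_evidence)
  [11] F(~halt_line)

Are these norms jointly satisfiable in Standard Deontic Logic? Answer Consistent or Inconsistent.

Consistent

Premise 7 is O(reject_complaint ⊃ log_blueprint); even if O(log_blueprint) held, inferring O(reject_complaint) would be affirming the consequent — invalid.
So O(reject_complaint) is not derivable, and the apparent clash with O(~reject_complaint) does not arise.
A world satisfying every obligation exists (e.g. anonymize_contract=true, forward_evidence=true, halt_line=true, log_blueprint=true, open_valve=false, reject_claim=true, reject_complaint=false, retain_prescription=false, verify_permit=false, withhold_backup=false); no atom is both obligatory and forbidden, so the set is consistent.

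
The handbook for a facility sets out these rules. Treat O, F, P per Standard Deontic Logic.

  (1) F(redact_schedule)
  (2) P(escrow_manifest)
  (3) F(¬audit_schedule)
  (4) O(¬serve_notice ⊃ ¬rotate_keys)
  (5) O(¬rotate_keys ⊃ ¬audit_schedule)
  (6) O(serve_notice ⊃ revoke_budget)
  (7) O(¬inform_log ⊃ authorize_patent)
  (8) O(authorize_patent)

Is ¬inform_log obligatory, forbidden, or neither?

Premise 7 is O(¬inform_log ⊃ authorize_patent); even if O(authorize_patent) held, inferring O(¬inform_log) would be affirming the consequent — invalid.
No premise or chain of K-axiom applications forces O(¬inform_log), and none forces O(inform_log). So ¬inform_log is neither obligatory nor forbidden under these norms.

Neither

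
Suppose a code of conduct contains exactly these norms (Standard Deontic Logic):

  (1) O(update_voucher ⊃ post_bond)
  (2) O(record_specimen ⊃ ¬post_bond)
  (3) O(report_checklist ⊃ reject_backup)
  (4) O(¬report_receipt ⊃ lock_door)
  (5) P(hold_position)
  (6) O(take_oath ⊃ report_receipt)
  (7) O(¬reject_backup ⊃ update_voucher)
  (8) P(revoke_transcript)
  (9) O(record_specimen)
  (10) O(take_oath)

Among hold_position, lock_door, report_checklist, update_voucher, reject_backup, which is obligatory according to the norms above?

Premise 9 gives O(record_specimen).
Applying K to premise 2 (O(record_specimen ⊃ ¬post_bond)) and O(record_specimen) yields O(¬post_bond).
Premise 1 is O(update_voucher ⊃ post_bond); contrapositively O(¬post_bond ⊃ ¬update_voucher). Since O(¬post_bond) holds, K gives O(¬update_voucher).
The contrapositive of premise 7 (O(¬reject_backup ⊃ update_voucher)) is O(¬update_voucher ⊃ reject_backup), and O(¬update_voucher) is already established, so O(reject_backup).
So O(reject_backup) holds — reject_backup is obligatory. None of the other listed options is made obligatory by any chain of premises.

reject_backup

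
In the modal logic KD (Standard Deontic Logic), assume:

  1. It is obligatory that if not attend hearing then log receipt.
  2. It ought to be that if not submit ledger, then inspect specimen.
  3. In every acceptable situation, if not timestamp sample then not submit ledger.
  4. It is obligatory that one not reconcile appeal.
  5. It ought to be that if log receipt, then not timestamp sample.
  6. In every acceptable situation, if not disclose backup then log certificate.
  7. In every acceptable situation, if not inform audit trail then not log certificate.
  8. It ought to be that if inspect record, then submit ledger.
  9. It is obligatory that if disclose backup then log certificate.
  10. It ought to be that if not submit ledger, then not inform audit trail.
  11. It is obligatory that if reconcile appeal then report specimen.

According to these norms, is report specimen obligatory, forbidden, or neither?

Neither

Premise 11 is O(reconcile_appeal → report_specimen), but O(reconcile_appeal) is not derivable from the premises, so it does not yield O(report_specimen).
No premise or chain of K-axiom applications forces O(report_specimen), and none forces O(¬report_specimen). So report_specimen is neither obligatory nor forbidden under these norms.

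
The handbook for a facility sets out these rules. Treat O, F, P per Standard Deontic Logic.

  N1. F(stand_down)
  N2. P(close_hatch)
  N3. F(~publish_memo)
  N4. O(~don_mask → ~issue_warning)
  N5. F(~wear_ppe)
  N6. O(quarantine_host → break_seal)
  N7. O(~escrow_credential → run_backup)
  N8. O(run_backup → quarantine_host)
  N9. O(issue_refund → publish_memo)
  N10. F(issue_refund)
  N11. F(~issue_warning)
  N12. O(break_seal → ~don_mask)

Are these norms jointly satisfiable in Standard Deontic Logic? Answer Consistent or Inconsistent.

Consistent

Premise 9 is O(issue_refund → publish_memo); even if O(publish_memo) held, inferring O(issue_refund) would be affirming the consequent — invalid.
So O(issue_refund) is not derivable, and the apparent clash with O(~issue_refund) does not arise.
A world satisfying every obligation exists (e.g. break_seal=false, close_hatch=false, don_mask=true, escrow_credential=true, issue_refund=false, issue_warning=true, publish_memo=true, quarantine_host=false, run_backup=false, stand_down=false, wear_ppe=true); no atom is both obligatory and forbidden, so the set is consistent.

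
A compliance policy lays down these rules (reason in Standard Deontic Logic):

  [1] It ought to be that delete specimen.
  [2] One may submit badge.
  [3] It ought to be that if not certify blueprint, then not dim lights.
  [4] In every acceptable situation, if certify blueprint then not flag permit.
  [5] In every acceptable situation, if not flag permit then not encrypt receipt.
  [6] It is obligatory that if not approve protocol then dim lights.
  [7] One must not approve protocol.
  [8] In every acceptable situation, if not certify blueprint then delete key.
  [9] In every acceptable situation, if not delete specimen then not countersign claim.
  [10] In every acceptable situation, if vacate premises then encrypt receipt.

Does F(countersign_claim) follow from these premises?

No

Premise 9 is O(¬delete_specimen → ¬countersign_claim), but O(¬delete_specimen) is not derivable from the premises, so it does not yield O(¬countersign_claim).
No other premise forces O(¬countersign_claim). An ideal world satisfying every premise can still have countersign_claim true, so F(countersign_claim) is not derivable.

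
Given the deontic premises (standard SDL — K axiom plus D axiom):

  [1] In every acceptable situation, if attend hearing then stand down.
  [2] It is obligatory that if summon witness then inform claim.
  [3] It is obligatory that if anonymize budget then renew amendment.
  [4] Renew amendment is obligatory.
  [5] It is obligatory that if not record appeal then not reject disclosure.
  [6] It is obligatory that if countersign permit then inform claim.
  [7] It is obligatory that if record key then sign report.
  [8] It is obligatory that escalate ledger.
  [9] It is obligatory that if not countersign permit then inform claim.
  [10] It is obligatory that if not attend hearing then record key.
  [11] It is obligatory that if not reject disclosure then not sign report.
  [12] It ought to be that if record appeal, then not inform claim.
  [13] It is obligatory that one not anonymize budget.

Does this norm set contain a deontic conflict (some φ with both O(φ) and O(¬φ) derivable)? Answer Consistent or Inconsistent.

Premise 3 is O(anonymize_budget → renew_amendment); even if O(renew_amendment) held, inferring O(anonymize_budget) would be affirming the consequent — invalid.
So O(anonymize_budget) is not derivable, and the apparent clash with O(¬anonymize_budget) does not arise.
A world satisfying every obligation exists (e.g. anonymize_budget=false, attend_hearing=true, countersign_permit=false, escalate_ledger=true, inform_claim=true, record_appeal=false, record_key=false, reject_disclosure=false, renew_amendment=true, sign_report=false, stand_down=true, summon_witness=false); no atom is both obligatory and forbidden, so the set is consistent.

Consistent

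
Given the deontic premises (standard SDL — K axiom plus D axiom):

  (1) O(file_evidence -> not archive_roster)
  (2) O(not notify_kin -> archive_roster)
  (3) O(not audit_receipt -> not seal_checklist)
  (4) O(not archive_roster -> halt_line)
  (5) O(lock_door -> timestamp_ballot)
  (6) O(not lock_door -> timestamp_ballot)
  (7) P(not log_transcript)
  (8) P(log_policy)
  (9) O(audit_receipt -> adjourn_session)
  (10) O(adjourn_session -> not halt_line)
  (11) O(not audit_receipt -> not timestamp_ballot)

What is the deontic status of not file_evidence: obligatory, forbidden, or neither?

Obligatory

Premises 6 and 5 cover both cases: O(not lock_door -> timestamp_ballot) and O(lock_door -> timestamp_ballot). Since not lock_door ∨ lock_door is a tautology, O(timestamp_ballot) follows.
The contrapositive of premise 11 (O(not audit_receipt -> not timestamp_ballot)) is O(timestamp_ballot -> audit_receipt), and O(timestamp_ballot) is already established, so O(audit_receipt).
Premise 9 is O(audit_receipt -> adjourn_session); since O(audit_receipt), deontic closure gives O(adjourn_session).
Premise 10 is O(adjourn_session -> not halt_line); since O(adjourn_session), deontic closure gives O(not halt_line).
The contrapositive of premise 4 (O(not archive_roster -> halt_line)) is O(not halt_line -> archive_roster), and O(not halt_line) is already established, so O(archive_roster).
Premise 1, O(file_evidence -> not archive_roster), contraposes to O(archive_roster -> not file_evidence); with O(archive_roster) we get O(not file_evidence).
Premises 2, 3, 7, 8 do not contribute to this derivation.
Hence not file_evidence is obligatory.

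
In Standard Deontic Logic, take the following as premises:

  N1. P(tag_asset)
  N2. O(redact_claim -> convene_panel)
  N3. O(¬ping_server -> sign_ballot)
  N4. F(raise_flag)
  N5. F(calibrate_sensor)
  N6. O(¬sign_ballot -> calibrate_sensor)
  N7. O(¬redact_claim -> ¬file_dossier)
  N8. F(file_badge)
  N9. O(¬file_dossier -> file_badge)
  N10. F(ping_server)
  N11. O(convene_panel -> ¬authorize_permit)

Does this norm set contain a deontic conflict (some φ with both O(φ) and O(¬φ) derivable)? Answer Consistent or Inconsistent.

Premise 6 is O(¬sign_ballot -> calibrate_sensor), but O(¬sign_ballot) is not derivable from the premises, so it does not yield O(calibrate_sensor).
So O(calibrate_sensor) is not derivable, and the apparent clash with O(¬calibrate_sensor) does not arise.
A world satisfying every obligation exists (e.g. authorize_permit=false, calibrate_sensor=false, convene_panel=true, file_badge=false, file_dossier=true, ping_server=false, raise_flag=false, redact_claim=true, sign_ballot=true, tag_asset=false); no atom is both obligatory and forbidden, so the set is consistent.

Consistent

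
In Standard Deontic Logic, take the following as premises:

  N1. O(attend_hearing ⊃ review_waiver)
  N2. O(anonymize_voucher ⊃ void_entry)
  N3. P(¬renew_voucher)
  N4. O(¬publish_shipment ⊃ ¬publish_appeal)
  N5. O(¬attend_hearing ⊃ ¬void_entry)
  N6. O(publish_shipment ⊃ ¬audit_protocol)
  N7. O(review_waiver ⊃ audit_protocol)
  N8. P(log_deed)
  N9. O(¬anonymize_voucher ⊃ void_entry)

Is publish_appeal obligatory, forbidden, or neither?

Forbidden

Premises 9 and 2 cover both cases: O(¬anonymize_voucher ⊃ void_entry) and O(anonymize_voucher ⊃ void_entry). Since ¬anonymize_voucher ∨ anonymize_voucher is a tautology, O(void_entry) follows.
The contrapositive of premise 5 (O(¬attend_hearing ⊃ ¬void_entry)) is O(void_entry ⊃ attend_hearing), and O(void_entry) is already established, so O(attend_hearing).
Applying K to premise 1 (O(attend_hearing ⊃ review_waiver)) and O(attend_hearing) yields O(review_waiver).
Premise 7 is O(review_waiver ⊃ audit_protocol); since O(review_waiver), deontic closure gives O(audit_protocol).
Premise 6 is O(publish_shipment ⊃ ¬audit_protocol); contrapositively O(audit_protocol ⊃ ¬publish_shipment). Since O(audit_protocol) holds, K gives O(¬publish_shipment).
Premise 4 is O(¬publish_shipment ⊃ ¬publish_appeal); since O(¬publish_shipment), deontic closure gives O(¬publish_appeal).
Premises 3, 8 do not contribute to this derivation.
Thus O(¬publish_appeal), which is F(publish_appeal): publish_appeal is forbidden.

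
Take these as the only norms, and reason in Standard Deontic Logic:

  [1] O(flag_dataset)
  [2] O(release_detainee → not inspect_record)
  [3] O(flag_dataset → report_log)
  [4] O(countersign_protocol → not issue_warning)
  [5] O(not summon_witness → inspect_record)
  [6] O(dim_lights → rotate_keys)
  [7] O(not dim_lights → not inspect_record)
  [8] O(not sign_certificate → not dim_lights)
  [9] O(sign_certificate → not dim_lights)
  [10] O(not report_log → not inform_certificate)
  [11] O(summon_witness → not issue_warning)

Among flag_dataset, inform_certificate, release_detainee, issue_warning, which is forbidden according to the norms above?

Premises 9 and 8 are O(sign_certificate → not dim_lights) and O(not sign_certificate → not dim_lights); every ideal world satisfies sign_certificate or not sign_certificate, so in either case not dim_lights holds — hence O(not dim_lights).
With premise 7, O(not dim_lights → not inspect_record), the K-axiom yields O(not inspect_record).
The contrapositive of premise 5 (O(not summon_witness → inspect_record)) is O(not inspect_record → summon_witness), and O(not inspect_record) is already established, so O(summon_witness).
Premise 11 is O(summon_witness → not issue_warning); since O(summon_witness), deontic closure gives O(not issue_warning).
So O(not issue_warning) holds, i.e. issue_warning is forbidden. None of the other listed options is forbidden under the premises.

issue_warning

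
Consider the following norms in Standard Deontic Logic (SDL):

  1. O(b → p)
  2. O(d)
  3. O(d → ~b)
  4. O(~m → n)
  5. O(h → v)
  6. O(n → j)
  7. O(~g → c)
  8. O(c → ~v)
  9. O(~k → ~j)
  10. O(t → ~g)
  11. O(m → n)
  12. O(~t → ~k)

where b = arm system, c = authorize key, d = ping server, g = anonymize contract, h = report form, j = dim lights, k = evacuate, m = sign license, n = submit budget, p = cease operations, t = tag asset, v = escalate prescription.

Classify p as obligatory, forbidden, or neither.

Premise 1 is O(b → p), but O(b) is not derivable from the premises, so it does not yield O(p).
No premise or chain of K-axiom applications forces O(p), and none forces O(~p). So p is neither obligatory nor forbidden under these norms.

Neither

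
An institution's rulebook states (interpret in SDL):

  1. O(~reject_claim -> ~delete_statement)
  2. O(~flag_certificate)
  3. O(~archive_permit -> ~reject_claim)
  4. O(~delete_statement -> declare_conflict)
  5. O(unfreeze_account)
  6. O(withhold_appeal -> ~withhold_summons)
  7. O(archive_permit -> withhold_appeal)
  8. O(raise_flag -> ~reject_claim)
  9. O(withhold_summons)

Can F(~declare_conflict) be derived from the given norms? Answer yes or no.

Yes

Premise 9 states O(withhold_summons) outright.
The contrapositive of premise 6 (O(withhold_appeal -> ~withhold_summons)) is O(withhold_summons -> ~withhold_appeal), and O(withhold_summons) is already established, so O(~withhold_appeal).
The contrapositive of premise 7 (O(archive_permit -> withhold_appeal)) is O(~withhold_appeal -> ~archive_permit), and O(~withhold_appeal) is already established, so O(~archive_permit).
From O(~archive_permit) and premise 3, O(~archive_permit -> ~reject_claim), we obtain O(~reject_claim).
Premise 1 is O(~reject_claim -> ~delete_statement); since O(~reject_claim), deontic closure gives O(~delete_statement).
With premise 4, O(~delete_statement -> declare_conflict), the K-axiom yields O(declare_conflict).
Premises 2, 5, 8 do not contribute to this derivation.
So O(declare_conflict) holds, i.e. F(~declare_conflict). The claim follows.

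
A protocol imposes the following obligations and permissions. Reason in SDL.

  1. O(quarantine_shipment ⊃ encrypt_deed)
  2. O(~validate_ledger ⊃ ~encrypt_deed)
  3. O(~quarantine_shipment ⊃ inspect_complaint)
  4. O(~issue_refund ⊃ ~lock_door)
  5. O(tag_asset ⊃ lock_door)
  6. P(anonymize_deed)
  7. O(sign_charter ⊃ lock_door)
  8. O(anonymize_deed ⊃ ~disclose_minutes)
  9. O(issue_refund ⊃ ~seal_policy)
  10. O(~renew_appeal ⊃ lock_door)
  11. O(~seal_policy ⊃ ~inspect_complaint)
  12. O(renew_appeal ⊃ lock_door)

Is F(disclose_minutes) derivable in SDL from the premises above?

No

Premise 8 is O(anonymize_deed ⊃ ~disclose_minutes), but O(anonymize_deed) is not derivable from the premises (the permission P(anonymize_deed) asserts only ~O(~anonymize_deed), not O(anonymize_deed)), so it does not yield O(~disclose_minutes).
No other premise forces O(~disclose_minutes). An ideal world satisfying every premise can still have disclose_minutes true, so F(disclose_minutes) is not derivable.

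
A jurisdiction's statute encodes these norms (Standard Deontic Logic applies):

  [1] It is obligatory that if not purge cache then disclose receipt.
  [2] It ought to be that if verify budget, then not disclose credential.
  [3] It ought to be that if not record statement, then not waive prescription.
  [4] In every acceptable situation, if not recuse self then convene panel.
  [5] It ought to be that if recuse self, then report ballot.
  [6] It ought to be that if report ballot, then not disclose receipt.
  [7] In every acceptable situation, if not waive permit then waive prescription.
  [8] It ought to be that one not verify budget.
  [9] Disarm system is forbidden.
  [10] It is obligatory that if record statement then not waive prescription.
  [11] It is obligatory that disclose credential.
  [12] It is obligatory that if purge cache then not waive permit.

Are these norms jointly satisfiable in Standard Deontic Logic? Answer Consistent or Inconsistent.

Premise 2 is O(verify_budget → ¬disclose_credential), but O(verify_budget) is not derivable from the premises, so it does not yield O(¬disclose_credential).
So O(¬disclose_credential) is not derivable, and the apparent clash with O(disclose_credential) does not arise.
A world satisfying every obligation exists (e.g. convene_panel=true, disarm_system=false, disclose_credential=true, disclose_receipt=true, purge_cache=false, record_statement=false, recuse_self=false, report_ballot=false, verify_budget=false, waive_permit=true, waive_prescription=false); no atom is both obligatory and forbidden, so the set is consistent.

Consistent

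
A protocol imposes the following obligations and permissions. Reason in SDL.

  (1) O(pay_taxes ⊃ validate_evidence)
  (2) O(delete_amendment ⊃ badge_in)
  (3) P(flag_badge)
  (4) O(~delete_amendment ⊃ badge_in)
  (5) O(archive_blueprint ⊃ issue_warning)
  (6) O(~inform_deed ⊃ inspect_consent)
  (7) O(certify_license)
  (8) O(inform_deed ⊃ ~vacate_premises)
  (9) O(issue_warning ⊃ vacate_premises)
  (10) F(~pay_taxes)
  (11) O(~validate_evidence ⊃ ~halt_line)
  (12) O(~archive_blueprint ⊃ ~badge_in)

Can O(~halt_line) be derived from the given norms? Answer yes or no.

No

Premise 11 is O(~validate_evidence ⊃ ~halt_line), but O(~validate_evidence) is not derivable from the premises, so it does not yield O(~halt_line).
No other premise forces O(~halt_line). An ideal world satisfying every premise can still have ~halt_line false, so O(~halt_line) is not derivable.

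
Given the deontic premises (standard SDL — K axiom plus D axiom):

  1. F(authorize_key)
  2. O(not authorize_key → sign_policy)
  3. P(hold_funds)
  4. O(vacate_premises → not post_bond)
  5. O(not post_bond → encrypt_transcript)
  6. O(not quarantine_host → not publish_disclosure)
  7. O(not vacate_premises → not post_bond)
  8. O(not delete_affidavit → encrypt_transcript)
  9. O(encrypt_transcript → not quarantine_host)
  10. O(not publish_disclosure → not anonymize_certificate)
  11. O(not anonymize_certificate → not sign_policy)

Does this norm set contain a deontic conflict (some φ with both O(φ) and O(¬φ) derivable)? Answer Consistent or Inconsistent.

By case analysis on vacate_premises: premise 4 gives O(vacate_premises → not post_bond) and premise 7 gives O(not vacate_premises → not post_bond), so O(not post_bond) either way.
From O(not post_bond) and premise 5, O(not post_bond → encrypt_transcript), we obtain O(encrypt_transcript).
From O(encrypt_transcript) and premise 9, O(encrypt_transcript → not quarantine_host), we obtain O(not quarantine_host).
Applying K to premise 6 (O(not quarantine_host → not publish_disclosure)) and O(not quarantine_host) yields O(not publish_disclosure).
With premise 10, O(not publish_disclosure → not anonymize_certificate), the K-axiom yields O(not anonymize_certificate).
With premise 11, O(not anonymize_certificate → not sign_policy), the K-axiom yields O(not sign_policy).
The contrapositive of premise 2 (O(not authorize_key → sign_policy)) is O(not sign_policy → authorize_key), and O(not sign_policy) is already established, so O(authorize_key).
But premise 1, F(authorize_key), means O(not authorize_key).
We now have both O(authorize_key) and O(not authorize_key) — authorize_key is simultaneously obligatory and forbidden, violating the D-axiom.

Inconsistent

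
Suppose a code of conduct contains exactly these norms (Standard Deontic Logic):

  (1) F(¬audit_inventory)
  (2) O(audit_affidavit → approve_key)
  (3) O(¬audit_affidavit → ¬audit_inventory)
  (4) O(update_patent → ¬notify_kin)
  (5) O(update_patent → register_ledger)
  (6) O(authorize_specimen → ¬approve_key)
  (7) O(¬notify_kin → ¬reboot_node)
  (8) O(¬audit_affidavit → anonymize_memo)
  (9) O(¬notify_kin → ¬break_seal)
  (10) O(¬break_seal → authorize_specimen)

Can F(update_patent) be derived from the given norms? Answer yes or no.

Premise 1, F(¬audit_inventory), is equivalent to O(audit_inventory).
The contrapositive of premise 3 (O(¬audit_affidavit → ¬audit_inventory)) is O(audit_inventory → audit_affidavit), and O(audit_inventory) is already established, so O(audit_affidavit).
Premise 2 is O(audit_affidavit → approve_key); since O(audit_affidavit), deontic closure gives O(approve_key).
Premise 6 is O(authorize_specimen → ¬approve_key); contrapositively O(approve_key → ¬authorize_specimen). Since O(approve_key) holds, K gives O(¬authorize_specimen).
Premise 10 is O(¬break_seal → authorize_specimen); contrapositively O(¬authorize_specimen → break_seal). Since O(¬authorize_specimen) holds, K gives O(break_seal).
The contrapositive of premise 9 (O(¬notify_kin → ¬break_seal)) is O(break_seal → notify_kin), and O(break_seal) is already established, so O(notify_kin).
Premise 4, O(update_patent → ¬notify_kin), contraposes to O(notify_kin → ¬update_patent); with O(notify_kin) we get O(¬update_patent).
Premises 5, 7, 8 do not contribute to this derivation.
So O(¬update_patent) holds, i.e. F(update_patent). The claim follows.

Yes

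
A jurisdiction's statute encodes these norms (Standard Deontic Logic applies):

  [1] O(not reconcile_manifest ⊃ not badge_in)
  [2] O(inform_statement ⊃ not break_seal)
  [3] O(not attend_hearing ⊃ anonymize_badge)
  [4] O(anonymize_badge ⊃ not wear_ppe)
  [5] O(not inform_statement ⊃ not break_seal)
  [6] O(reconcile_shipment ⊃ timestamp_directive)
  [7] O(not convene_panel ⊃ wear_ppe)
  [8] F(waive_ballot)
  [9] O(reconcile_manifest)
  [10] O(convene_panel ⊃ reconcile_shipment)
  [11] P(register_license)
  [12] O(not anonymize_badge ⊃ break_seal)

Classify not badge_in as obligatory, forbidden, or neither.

Neither

Premise 1 is O(not reconcile_manifest ⊃ not badge_in), but O(not reconcile_manifest) is not derivable from the premises, so it does not yield O(not badge_in).
No premise or chain of K-axiom applications forces O(not badge_in), and none forces O(badge_in). So not badge_in is neither obligatory nor forbidden under these norms.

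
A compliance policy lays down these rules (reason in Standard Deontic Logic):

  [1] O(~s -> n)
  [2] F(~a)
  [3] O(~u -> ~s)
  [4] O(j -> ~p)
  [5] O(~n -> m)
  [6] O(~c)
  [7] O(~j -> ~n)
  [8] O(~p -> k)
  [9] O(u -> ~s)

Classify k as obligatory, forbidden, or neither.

Premises 9 and 3 cover both cases: O(u -> ~s) and O(~u -> ~s). Since u ∨ ~u is a tautology, O(~s) follows.
With premise 1, O(~s -> n), the K-axiom yields O(n).
The contrapositive of premise 7 (O(~j -> ~n)) is O(n -> j), and O(n) is already established, so O(j).
With premise 4, O(j -> ~p), the K-axiom yields O(~p).
From O(~p) and premise 8, O(~p -> k), we obtain O(k).
Premises 2, 5, 6 do not contribute to this derivation.
Hence k is obligatory.

Obligatory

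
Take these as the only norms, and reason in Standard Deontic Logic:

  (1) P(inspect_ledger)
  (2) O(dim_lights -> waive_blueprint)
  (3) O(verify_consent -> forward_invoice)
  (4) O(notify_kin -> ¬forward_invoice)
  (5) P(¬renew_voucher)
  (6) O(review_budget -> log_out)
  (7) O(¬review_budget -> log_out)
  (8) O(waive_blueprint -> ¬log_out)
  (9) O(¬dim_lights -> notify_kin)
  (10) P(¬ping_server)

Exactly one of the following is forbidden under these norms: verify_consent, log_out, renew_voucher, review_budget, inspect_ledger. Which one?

verify_consent

Premises 7 and 6 are O(¬review_budget -> log_out) and O(review_budget -> log_out); every ideal world satisfies ¬review_budget or review_budget, so in either case log_out holds — hence O(log_out).
Premise 8, O(waive_blueprint -> ¬log_out), contraposes to O(log_out -> ¬waive_blueprint); with O(log_out) we get O(¬waive_blueprint).
Premise 2, O(dim_lights -> waive_blueprint), contraposes to O(¬waive_blueprint -> ¬dim_lights); with O(¬waive_blueprint) we get O(¬dim_lights).
From O(¬dim_lights) and premise 9, O(¬dim_lights -> notify_kin), we obtain O(notify_kin).
With premise 4, O(notify_kin -> ¬forward_invoice), the K-axiom yields O(¬forward_invoice).
Premise 3 is O(verify_consent -> forward_invoice); contrapositively O(¬forward_invoice -> ¬verify_consent). Since O(¬forward_invoice) holds, K gives O(¬verify_consent).
So O(¬verify_consent) holds, i.e. verify_consent is forbidden. None of the other listed options is forbidden under the premises.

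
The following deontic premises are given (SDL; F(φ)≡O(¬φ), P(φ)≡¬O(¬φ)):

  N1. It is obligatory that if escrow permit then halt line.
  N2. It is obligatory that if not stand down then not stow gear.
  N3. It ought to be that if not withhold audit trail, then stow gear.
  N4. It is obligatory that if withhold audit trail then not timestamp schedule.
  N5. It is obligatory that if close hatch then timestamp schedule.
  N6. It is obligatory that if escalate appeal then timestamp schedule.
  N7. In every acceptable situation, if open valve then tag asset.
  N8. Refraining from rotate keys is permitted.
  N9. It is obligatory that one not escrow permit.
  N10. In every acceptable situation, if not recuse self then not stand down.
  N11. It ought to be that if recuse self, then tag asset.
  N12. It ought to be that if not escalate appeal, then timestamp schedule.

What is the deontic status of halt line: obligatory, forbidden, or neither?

Premise 1 is O(escrow_permit → halt_line), but O(escrow_permit) is not derivable from the premises, so it does not yield O(halt_line).
No premise or chain of K-axiom applications forces O(halt_line), and none forces O(¬halt_line). So halt_line is neither obligatory nor forbidden under these norms.

Neither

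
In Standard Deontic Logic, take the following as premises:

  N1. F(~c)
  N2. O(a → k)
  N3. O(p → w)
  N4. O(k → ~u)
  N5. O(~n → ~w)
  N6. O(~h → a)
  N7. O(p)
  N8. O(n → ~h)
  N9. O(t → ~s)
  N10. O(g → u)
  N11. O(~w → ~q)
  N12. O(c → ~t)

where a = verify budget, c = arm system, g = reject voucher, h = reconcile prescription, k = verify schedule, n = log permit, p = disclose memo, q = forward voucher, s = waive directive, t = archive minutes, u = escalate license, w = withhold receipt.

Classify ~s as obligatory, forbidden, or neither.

Neither

Premise 9 is O(t → ~s), but O(t) is not derivable from the premises, so it does not yield O(~s).
No premise or chain of K-axiom applications forces O(~s), and none forces O(s). So ~s is neither obligatory nor forbidden under these norms.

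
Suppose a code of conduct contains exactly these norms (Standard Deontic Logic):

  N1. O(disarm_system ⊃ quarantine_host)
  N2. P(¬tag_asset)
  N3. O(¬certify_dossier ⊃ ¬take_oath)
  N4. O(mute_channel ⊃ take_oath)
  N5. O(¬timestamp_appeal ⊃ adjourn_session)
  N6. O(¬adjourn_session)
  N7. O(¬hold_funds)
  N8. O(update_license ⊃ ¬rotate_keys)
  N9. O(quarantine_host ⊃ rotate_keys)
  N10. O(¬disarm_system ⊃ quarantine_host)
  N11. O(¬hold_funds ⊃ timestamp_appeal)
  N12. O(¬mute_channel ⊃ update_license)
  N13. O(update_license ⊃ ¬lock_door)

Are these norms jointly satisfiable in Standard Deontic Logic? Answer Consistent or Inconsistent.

Consistent

Premise 5 is O(¬timestamp_appeal ⊃ adjourn_session), but O(¬timestamp_appeal) is not derivable from the premises, so it does not yield O(adjourn_session).
So O(adjourn_session) is not derivable, and the apparent clash with O(¬adjourn_session) does not arise.
A world satisfying every obligation exists (e.g. adjourn_session=false, certify_dossier=true, disarm_system=false, hold_funds=false, lock_door=false, mute_channel=true, quarantine_host=true, rotate_keys=true, tag_asset=false, take_oath=true, timestamp_appeal=true, update_license=false); no atom is both obligatory and forbidden, so the set is consistent.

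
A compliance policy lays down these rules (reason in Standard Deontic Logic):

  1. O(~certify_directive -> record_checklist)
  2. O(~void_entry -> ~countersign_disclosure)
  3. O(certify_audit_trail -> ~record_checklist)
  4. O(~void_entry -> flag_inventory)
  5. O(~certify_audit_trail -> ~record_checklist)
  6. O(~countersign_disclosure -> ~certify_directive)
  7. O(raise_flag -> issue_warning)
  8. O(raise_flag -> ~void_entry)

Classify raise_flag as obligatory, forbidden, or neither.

Premises 3 and 5 are O(certify_audit_trail -> ~record_checklist) and O(~certify_audit_trail -> ~record_checklist); every ideal world satisfies certify_audit_trail or ~certify_audit_trail, so in either case ~record_checklist holds — hence O(~record_checklist).
The contrapositive of premise 1 (O(~certify_directive -> record_checklist)) is O(~record_checklist -> certify_directive), and O(~record_checklist) is already established, so O(certify_directive).
The contrapositive of premise 6 (O(~countersign_disclosure -> ~certify_directive)) is O(certify_directive -> countersign_disclosure), and O(certify_directive) is already established, so O(countersign_disclosure).
Premise 2 is O(~void_entry -> ~countersign_disclosure); contrapositively O(countersign_disclosure -> void_entry). Since O(countersign_disclosure) holds, K gives O(void_entry).
Premise 8 is O(raise_flag -> ~void_entry); contrapositively O(void_entry -> ~raise_flag). Since O(void_entry) holds, K gives O(~raise_flag).
Premises 4, 7 do not contribute to this derivation.
Thus O(~raise_flag), which is F(raise_flag): raise_flag is forbidden.

Forbidden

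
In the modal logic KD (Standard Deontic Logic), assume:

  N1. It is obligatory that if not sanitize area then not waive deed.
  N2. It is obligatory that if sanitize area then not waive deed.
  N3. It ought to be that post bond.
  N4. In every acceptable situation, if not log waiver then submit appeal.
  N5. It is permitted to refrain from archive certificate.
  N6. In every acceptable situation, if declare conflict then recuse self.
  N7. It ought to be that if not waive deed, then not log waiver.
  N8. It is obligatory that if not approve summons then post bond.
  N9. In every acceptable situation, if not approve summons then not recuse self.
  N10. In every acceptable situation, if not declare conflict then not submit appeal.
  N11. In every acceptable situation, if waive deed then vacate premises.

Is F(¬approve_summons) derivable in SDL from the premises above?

By case analysis on ¬sanitize_area: premise 1 gives O(¬sanitize_area → ¬waive_deed) and premise 2 gives O(sanitize_area → ¬waive_deed), so O(¬waive_deed) either way.
From O(¬waive_deed) and premise 7, O(¬waive_deed → ¬log_waiver), we obtain O(¬log_waiver).
From O(¬log_waiver) and premise 4, O(¬log_waiver → submit_appeal), we obtain O(submit_appeal).
Premise 10, O(¬declare_conflict → ¬submit_appeal), contraposes to O(submit_appeal → declare_conflict); with O(submit_appeal) we get O(declare_conflict).
Premise 6 is O(declare_conflict → recuse_self); since O(declare_conflict), deontic closure gives O(recuse_self).
Premise 9 is O(¬approve_summons → ¬recuse_self); contrapositively O(recuse_self → approve_summons). Since O(recuse_self) holds, K gives O(approve_summons).
Premises 3, 5, 8, 11 do not contribute to this derivation.
So O(approve_summons) holds, i.e. F(¬approve_summons). The claim follows.

Yes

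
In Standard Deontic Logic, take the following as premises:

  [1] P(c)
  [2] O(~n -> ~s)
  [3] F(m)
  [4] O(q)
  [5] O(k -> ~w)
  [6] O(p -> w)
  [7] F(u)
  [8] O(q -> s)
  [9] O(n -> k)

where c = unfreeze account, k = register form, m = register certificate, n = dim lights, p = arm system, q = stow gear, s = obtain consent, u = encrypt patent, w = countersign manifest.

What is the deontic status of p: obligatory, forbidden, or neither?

Forbidden

Premise 4 gives O(q).
Applying K to premise 8 (O(q -> s)) and O(q) yields O(s).
Premise 2 is O(~n -> ~s); contrapositively O(s -> n). Since O(s) holds, K gives O(n).
Premise 9 is O(n -> k); since O(n), deontic closure gives O(k).
From O(k) and premise 5, O(k -> ~w), we obtain O(~w).
The contrapositive of premise 6 (O(p -> w)) is O(~w -> ~p), and O(~w) is already established, so O(~p).
Premises 1, 3, 7 do not contribute to this derivation.
Thus O(~p), which is F(p): p is forbidden.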